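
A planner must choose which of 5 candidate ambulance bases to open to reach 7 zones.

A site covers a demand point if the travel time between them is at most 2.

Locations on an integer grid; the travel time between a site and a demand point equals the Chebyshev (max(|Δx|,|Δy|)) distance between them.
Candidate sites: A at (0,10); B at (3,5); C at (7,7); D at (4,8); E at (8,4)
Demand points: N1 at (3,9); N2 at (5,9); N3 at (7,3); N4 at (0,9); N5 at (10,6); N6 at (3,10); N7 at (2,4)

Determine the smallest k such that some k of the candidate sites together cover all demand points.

Coverage sets (demand points within 2 of each site):
  A: {N4}
  B: {N7}
  C: {N2}
  D: {N1, N2, N6}
  E: {N3, N5}
No 3 sites suffice: every size-3 union leaves at least one demand point uncovered.
But {A, B, D, E} covers everything, so the minimum is 4.

4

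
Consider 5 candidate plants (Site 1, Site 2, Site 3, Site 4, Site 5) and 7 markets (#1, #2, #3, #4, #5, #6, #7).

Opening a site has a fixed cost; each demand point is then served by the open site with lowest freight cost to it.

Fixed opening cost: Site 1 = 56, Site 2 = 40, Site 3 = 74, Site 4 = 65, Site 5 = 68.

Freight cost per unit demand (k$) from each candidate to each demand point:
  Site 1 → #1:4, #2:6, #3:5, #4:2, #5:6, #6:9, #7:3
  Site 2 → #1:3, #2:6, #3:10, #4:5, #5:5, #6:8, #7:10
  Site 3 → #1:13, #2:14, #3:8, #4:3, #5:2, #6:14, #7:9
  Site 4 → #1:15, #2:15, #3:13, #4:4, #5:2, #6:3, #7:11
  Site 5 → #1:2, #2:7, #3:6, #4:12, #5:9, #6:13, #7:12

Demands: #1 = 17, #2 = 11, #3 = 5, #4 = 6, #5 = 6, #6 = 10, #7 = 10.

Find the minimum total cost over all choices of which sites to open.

Open {Site 1, Site 4}: assign each demand point to its cheapest open site.
  #1→Site 1 17×4=68, #2→Site 1 11×6=66, #3→Site 1 5×5=25, #4→Site 1 6×2=12, #5→Site 4 6×2=12, #6→Site 4 10×3=30, #7→Site 1 10×3=30
  freight cost 243, fixed 121 → total 364.
Compare {Site 1}: freight cost 327 + fixed 56 = 383.
Compare {Site 1, Site 2, Site 4}: freight cost 226 + fixed 161 = 387.
Compare {Site 1, Site 2}: freight cost 294 + fixed 96 = 390.
All other subsets cost ≥ 383. Minimum total cost: 364.

364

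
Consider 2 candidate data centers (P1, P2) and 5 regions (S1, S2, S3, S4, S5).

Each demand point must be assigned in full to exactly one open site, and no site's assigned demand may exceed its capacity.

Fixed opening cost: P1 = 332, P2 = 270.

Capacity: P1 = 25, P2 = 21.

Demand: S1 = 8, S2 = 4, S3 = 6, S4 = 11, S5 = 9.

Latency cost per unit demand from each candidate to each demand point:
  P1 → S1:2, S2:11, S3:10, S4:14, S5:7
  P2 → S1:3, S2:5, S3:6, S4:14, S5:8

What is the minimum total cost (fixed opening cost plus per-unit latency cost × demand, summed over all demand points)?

Open {P1, P2}; cheapest assignment that respects the capacities:
  P1 (cap 25, load 17): S1, S5 — cost 8×2 + 9×7 = 79
  P2 (cap 21, load 21): S2, S3, S4 — cost 4×5 + 6×6 + 11×14 = 210
  Shipping 289, fixed 602 → total 891.
  Any other capacity-feasible assignment to {P1, P2} ships for at least 289.
Total demand is 38 and no other set of sites has combined capacity ≥ 38, so {P1, P2} is the only feasible choice of open sites. Minimum: 891.

891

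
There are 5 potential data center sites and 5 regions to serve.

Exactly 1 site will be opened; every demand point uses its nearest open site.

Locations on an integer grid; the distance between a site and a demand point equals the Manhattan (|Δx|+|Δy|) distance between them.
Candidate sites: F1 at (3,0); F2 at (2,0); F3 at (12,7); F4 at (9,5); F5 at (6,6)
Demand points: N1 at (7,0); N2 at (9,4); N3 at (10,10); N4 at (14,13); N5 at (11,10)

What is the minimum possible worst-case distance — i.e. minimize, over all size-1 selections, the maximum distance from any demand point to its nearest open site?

Open {F3}.
  Farthest demand point is N1 at distance 12 (to F3); all others are ≤ 12.
With {F4} the worst case is 13.
With {F5} the worst case is 15.
No size-1 selection achieves below 12.

12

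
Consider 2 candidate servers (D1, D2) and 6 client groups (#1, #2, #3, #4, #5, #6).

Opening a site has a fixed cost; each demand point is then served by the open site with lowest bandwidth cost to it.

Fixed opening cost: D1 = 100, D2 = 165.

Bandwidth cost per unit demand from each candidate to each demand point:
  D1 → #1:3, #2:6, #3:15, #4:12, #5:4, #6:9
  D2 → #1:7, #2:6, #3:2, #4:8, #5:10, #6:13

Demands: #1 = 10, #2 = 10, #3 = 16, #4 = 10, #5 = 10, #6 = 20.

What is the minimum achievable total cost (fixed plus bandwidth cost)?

Open {D1, D2}: assign each demand point to its cheapest open site.
  #1→D1 10×3=30, #2→D1 10×6=60, #3→D2 16×2=32, #4→D2 10×8=80, #5→D1 10×4=40, #6→D1 20×9=180
  bandwidth cost 422, fixed 265 → total 687.
Compare {D2}: bandwidth cost 602 + fixed 165 = 767.
Compare {D1}: bandwidth cost 670 + fixed 100 = 770.

687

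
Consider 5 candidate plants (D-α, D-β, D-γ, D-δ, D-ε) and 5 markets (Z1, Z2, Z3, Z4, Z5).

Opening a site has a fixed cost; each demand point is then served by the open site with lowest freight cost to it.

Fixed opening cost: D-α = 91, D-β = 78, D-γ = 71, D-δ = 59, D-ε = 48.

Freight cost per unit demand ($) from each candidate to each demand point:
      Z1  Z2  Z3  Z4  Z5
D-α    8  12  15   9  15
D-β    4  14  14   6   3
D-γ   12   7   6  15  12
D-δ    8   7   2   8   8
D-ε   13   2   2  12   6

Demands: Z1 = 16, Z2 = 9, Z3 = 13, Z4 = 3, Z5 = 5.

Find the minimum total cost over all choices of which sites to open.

267

Open {D-β, D-ε}: assign each demand point to its cheapest open site.
  Z1→D-β 16×4=64, Z2→D-ε 9×2=18, Z3→D-ε 13×2=26, Z4→D-β 3×6=18, Z5→D-β 5×3=15
  freight cost 141, fixed 126 → total 267.
Compare {D-β, D-δ}: freight cost 186 + fixed 137 = 323.
Compare {D-β, D-δ, D-ε}: freight cost 141 + fixed 185 = 326.
Compare {D-δ, D-ε}: freight cost 226 + fixed 107 = 333.
All other subsets cost ≥ 323. Minimum total cost: 267.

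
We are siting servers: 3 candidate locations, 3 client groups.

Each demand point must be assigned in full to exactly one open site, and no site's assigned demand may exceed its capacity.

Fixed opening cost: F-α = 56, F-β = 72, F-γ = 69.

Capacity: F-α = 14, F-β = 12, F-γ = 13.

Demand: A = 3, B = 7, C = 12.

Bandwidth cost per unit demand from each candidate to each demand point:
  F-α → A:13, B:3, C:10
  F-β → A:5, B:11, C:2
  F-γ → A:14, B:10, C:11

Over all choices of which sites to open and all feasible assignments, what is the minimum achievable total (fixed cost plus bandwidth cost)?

Open {F-α, F-β}; cheapest assignment that respects the capacities:
  F-α (cap 14, load 10): A, B — cost 3×13 + 7×3 = 60
  F-β (cap 12, load 12): C — cost 12×2 = 24
  Shipping 84, fixed 128 → total 212.
  Any other capacity-feasible assignment to {F-α, F-β} ships for at least 84.
Compare {F-β, F-γ}: its best feasible assignment gives total 277.
Compare {F-α, F-β, F-γ}: its best feasible assignment gives total 281.
Every other set of open sites that can feasibly serve all demand totals ≥ 277 even under its best assignment. Minimum: 212.

212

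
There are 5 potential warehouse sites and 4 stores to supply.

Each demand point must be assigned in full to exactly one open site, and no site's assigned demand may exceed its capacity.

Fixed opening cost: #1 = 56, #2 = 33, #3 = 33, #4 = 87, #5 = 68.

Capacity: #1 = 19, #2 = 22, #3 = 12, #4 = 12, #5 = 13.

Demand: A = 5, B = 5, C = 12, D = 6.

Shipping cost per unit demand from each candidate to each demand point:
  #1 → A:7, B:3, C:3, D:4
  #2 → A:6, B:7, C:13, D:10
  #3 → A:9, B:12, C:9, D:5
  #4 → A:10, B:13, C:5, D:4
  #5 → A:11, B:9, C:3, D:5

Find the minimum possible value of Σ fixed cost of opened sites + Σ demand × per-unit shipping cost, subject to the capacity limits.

Open {#1, #2}; cheapest assignment that respects the capacities:
  #1 (cap 19, load 18): C, D — cost 12×3 + 6×4 = 60
  #2 (cap 22, load 10): A, B — cost 5×6 + 5×7 = 65
  Shipping 125, fixed 89 → total 214.
  Any other capacity-feasible assignment to {#1, #2} ships for at least 125.
Compare {#1, #3}: its best feasible assignment gives total 215.
Compare {#1, #2, #3}: its best feasible assignment gives total 233.
Every other set of open sites that can feasibly serve all demand totals ≥ 215 even under its best assignment. Minimum: 214.

214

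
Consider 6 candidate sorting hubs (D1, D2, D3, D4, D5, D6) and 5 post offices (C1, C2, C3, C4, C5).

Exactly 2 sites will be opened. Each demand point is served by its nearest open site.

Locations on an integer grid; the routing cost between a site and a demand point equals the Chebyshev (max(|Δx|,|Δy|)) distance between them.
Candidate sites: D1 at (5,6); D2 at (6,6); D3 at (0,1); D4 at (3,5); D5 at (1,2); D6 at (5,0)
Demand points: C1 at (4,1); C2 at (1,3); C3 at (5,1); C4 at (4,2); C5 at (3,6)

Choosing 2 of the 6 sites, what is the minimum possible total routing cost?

Open {D4, D6}.
  C1→D6 1, C2→D4 2, C3→D6 1, C4→D6 2, C5→D4 1  ⇒ total 7.
Compare {D5, D6}: total 9.
Compare {D1, D6}: total 10.
No size-2 selection does better; minimum is 7.

7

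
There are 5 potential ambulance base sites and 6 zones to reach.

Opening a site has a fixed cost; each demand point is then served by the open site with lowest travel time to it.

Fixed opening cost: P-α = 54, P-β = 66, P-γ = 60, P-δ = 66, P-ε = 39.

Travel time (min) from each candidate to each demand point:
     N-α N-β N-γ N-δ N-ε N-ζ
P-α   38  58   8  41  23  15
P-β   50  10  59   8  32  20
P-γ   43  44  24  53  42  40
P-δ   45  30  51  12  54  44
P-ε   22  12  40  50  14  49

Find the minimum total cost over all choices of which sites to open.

Open {P-α, P-ε}: assign each demand point to its cheapest open site.
  N-α→P-ε 22, N-β→P-ε 12, N-γ→P-α 8, N-δ→P-α 41, N-ε→P-ε 14, N-ζ→P-α 15
  travel time 112, fixed 93 → total 205.
Compare {P-β, P-ε}: travel time 114 + fixed 105 = 219.
Compare {P-α, P-β}: travel time 102 + fixed 120 = 222.
Compare {P-ε}: travel time 187 + fixed 39 = 226.
All other subsets cost ≥ 219. Minimum total cost: 205.

205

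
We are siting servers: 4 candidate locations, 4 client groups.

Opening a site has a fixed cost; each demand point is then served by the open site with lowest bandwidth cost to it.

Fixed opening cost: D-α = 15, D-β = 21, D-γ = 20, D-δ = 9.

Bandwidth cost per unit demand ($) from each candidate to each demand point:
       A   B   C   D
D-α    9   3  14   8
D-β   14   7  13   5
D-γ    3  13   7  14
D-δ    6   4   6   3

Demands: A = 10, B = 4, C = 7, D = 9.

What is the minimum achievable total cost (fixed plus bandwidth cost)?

144

Open {D-γ, D-δ}: assign each demand point to its cheapest open site.
  A→D-γ 10×3=30, B→D-δ 4×4=16, C→D-δ 7×6=42, D→D-δ 9×3=27
  bandwidth cost 115, fixed 29 → total 144.
Compare {D-δ}: bandwidth cost 145 + fixed 9 = 154.
Compare {D-α, D-γ, D-δ}: bandwidth cost 111 + fixed 44 = 155.
Compare {D-α, D-δ}: bandwidth cost 141 + fixed 24 = 165.
All other subsets cost ≥ 154. Minimum total cost: 144.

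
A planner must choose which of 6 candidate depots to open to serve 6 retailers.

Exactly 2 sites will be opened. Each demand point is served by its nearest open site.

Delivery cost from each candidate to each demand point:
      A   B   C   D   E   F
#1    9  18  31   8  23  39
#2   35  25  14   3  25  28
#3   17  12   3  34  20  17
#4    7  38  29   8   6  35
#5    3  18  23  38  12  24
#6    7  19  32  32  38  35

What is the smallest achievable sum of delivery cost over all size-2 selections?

53

Open {#3, #4}.
  A→#4 7, B→#3 12, C→#3 3, D→#4 8, E→#4 6, F→#3 17  ⇒ total 53.
Compare {#1, #3}: total 69.
Compare {#2, #3}: total 72.
No size-2 selection does better; minimum is 53.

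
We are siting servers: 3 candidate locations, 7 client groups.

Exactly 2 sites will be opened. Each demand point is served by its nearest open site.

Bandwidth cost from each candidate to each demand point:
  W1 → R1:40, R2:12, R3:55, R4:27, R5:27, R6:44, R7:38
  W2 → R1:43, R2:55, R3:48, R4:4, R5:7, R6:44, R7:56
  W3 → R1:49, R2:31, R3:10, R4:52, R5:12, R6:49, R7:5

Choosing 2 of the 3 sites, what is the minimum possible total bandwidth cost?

144

Open {W2, W3}.
  R1→W2 43, R2→W3 31, R3→W3 10, R4→W2 4, R5→W2 7, R6→W2 44, R7→W3 5  ⇒ total 144.
Compare {W1, W3}: total 150.
Compare {W1, W2}: total 193.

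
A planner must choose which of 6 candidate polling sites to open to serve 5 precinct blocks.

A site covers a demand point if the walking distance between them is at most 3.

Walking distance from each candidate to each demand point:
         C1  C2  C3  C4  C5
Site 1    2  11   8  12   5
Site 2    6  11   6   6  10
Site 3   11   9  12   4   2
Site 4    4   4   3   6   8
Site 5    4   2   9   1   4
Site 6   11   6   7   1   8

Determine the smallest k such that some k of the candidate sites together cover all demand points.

4

Coverage sets (demand points within 3 of each site):
  Site 1: {C1}
  Site 2: {}
  Site 3: {C5}
  Site 4: {C3}
  Site 5: {C2, C4}
  Site 6: {C4}
No 3 sites suffice: every size-3 union leaves at least one demand point uncovered.
But {Site 1, Site 3, Site 4, Site 5} covers everything, so the minimum is 4.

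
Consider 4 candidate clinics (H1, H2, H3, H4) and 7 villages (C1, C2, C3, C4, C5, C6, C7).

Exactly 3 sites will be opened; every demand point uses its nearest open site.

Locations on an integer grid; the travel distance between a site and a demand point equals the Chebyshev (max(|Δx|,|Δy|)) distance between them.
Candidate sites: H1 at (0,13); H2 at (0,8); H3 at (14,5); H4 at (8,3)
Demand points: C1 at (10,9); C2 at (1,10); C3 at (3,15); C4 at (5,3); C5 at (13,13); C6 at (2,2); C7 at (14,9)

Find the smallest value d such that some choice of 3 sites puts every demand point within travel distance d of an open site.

8

Open {H1, H2, H3}.
  Farthest demand point is C5 at travel distance 8 (to H3); all others are ≤ 8.
With {H1, H3, H4} the worst case is 8.
With {H2, H3, H4} the worst case is 8.
No size-3 selection achieves below 8.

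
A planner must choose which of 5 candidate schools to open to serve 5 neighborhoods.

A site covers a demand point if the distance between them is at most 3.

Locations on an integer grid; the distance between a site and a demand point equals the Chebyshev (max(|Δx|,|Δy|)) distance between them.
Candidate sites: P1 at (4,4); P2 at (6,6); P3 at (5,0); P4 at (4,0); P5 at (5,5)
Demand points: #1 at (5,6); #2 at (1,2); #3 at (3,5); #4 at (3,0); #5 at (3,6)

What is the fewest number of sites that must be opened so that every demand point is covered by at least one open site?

Coverage sets (demand points within 3 of each site):
  P1: {#1, #2, #3, #5}
  P2: {#1, #3, #5}
  P3: {#4}
  P4: {#2, #4}
  P5: {#1, #3, #5}
No single site covers all 5 demand points.
But {P1, P3} covers everything, so the minimum is 2.

2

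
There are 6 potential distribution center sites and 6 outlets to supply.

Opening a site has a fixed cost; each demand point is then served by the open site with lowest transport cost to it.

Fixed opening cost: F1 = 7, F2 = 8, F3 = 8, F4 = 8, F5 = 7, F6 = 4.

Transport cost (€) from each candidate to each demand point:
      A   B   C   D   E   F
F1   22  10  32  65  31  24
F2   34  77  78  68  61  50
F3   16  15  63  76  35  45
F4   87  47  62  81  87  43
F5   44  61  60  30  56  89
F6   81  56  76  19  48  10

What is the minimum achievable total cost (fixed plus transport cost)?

Open {F1, F6}: assign each demand point to its cheapest open site.
  A→F1 22, B→F1 10, C→F1 32, D→F6 19, E→F1 31, F→F6 10
  transport cost 124, fixed 11 → total 135.
Compare {F1, F3, F6}: transport cost 118 + fixed 19 = 137.
Compare {F1, F5, F6}: transport cost 124 + fixed 18 = 142.
Compare {F1, F2, F6}: transport cost 124 + fixed 19 = 143.
All other subsets cost ≥ 137. Minimum total cost: 135.

135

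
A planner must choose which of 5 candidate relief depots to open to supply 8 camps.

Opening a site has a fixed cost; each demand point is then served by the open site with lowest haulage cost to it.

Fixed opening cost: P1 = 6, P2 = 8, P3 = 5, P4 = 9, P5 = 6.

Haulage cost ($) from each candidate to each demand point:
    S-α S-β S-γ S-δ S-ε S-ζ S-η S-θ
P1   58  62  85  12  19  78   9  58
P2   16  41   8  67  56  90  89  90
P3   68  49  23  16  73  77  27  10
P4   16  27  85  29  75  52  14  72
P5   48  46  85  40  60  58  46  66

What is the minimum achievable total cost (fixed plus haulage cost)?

Open {P1, P2, P3, P4}: assign each demand point to its cheapest open site.
  S-α→P2 16, S-β→P4 27, S-γ→P2 8, S-δ→P1 12, S-ε→P1 19, S-ζ→P4 52, S-η→P1 9, S-θ→P3 10
  haulage cost 153, fixed 28 → total 181.
Compare {P1, P2, P3, P4, P5}: haulage cost 153 + fixed 34 = 187.
Compare {P1, P3, P4}: haulage cost 168 + fixed 20 = 188.
Compare {P1, P3, P4, P5}: haulage cost 168 + fixed 26 = 194.
All other subsets cost ≥ 187. Minimum total cost: 181.

181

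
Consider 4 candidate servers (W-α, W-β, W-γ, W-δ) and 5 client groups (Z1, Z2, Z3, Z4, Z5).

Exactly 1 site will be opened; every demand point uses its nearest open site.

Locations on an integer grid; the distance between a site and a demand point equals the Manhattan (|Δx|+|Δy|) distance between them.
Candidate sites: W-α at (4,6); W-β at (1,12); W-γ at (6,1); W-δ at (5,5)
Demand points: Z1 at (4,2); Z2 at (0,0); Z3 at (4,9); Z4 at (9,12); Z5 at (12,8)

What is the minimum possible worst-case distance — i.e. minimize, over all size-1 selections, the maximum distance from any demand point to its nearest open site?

11

Open {W-α}.
  Farthest demand point is Z4 at distance 11 (to W-α); all others are ≤ 11.
With {W-δ} the worst case is 11.
With {W-γ} the worst case is 14.
No size-1 selection achieves below 11.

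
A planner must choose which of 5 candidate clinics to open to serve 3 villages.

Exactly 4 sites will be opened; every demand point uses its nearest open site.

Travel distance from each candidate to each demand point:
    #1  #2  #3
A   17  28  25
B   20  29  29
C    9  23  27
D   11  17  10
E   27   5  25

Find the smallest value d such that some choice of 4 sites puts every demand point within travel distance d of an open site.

10

Open {A, C, D, E}.
  Farthest demand point is #3 at travel distance 10 (to D); all others are ≤ 10.
With {B, C, D, E} the worst case is 10.
With {A, B, D, E} the worst case is 11.
No size-4 selection achieves below 10.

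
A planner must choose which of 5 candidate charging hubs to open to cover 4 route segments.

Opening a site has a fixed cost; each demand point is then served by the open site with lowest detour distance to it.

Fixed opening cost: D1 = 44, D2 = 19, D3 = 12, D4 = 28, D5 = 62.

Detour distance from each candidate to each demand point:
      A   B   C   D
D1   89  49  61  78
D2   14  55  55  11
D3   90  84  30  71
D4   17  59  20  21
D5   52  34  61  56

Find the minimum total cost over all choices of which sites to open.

141

Open {D2, D3}: assign each demand point to its cheapest open site.
  A→D2 14, B→D2 55, C→D3 30, D→D2 11
  detour distance 110, fixed 31 → total 141.
Compare {D4}: detour distance 117 + fixed 28 = 145.
Compare {D2, D4}: detour distance 100 + fixed 47 = 147.
Compare {D2}: detour distance 135 + fixed 19 = 154.
All other subsets cost ≥ 145. Minimum total cost: 141.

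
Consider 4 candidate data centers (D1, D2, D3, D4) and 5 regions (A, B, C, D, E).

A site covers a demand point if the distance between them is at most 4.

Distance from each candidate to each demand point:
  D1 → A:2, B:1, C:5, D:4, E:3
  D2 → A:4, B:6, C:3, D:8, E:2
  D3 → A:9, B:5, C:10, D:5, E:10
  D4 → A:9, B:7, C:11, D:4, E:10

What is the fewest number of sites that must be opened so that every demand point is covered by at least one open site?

2

Coverage sets (demand points within 4 of each site):
  D1: {A, B, D, E}
  D2: {A, C, E}
  D3: {}
  D4: {D}
No single site covers all 5 demand points.
But {D1, D2} covers everything, so the minimum is 2.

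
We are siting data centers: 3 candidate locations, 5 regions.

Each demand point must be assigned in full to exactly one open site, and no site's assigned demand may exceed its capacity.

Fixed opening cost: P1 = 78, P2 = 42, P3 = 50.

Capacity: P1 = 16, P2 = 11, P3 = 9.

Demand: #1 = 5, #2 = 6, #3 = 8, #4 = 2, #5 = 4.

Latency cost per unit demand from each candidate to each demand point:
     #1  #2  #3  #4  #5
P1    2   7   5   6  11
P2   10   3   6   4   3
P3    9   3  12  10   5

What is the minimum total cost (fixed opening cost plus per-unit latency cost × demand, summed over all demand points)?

Open {P1, P2}; cheapest assignment that respects the capacities:
  P1 (cap 16, load 15): #1, #3, #4 — cost 5×2 + 8×5 + 2×6 = 62
  P2 (cap 11, load 10): #2, #5 — cost 6×3 + 4×3 = 30
  Shipping 92, fixed 120 → total 212.
  Any other capacity-feasible assignment to {P1, P2} ships for at least 92.
Compare {P1, P2, P3}: its best feasible assignment gives total 258.
Compare {P1, P3}: its best feasible assignment gives total 287.
Every other set of open sites that can feasibly serve all demand totals ≥ 258 even under its best assignment. Minimum: 212.

212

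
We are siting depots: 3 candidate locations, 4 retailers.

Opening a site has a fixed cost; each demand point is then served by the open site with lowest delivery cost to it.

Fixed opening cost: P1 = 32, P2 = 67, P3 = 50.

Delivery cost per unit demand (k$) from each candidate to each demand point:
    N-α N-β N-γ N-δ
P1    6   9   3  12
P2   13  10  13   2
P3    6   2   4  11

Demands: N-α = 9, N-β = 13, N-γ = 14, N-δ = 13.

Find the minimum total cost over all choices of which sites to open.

Open {P2, P3}: assign each demand point to its cheapest open site.
  N-α→P3 9×6=54, N-β→P3 13×2=26, N-γ→P3 14×4=56, N-δ→P2 13×2=26
  delivery cost 162, fixed 117 → total 279.
Compare {P1, P2, P3}: delivery cost 148 + fixed 149 = 297.
Compare {P3}: delivery cost 279 + fixed 50 = 329.
Compare {P1, P2}: delivery cost 239 + fixed 99 = 338.
All other subsets cost ≥ 297. Minimum total cost: 279.

279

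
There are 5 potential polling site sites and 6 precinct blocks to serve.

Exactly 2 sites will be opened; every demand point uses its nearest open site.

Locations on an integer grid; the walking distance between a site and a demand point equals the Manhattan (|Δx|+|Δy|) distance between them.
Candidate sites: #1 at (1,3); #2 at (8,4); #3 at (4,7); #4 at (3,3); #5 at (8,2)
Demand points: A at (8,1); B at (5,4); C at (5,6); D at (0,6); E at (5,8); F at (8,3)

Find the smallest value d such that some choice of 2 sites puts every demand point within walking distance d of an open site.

Open {#2, #3}.
  Farthest demand point is D at walking distance 5 (to #3); all others are ≤ 5.
With {#3, #5} the worst case is 5.
With {#1, #2} the worst case is 7.
No size-2 selection achieves below 5.

5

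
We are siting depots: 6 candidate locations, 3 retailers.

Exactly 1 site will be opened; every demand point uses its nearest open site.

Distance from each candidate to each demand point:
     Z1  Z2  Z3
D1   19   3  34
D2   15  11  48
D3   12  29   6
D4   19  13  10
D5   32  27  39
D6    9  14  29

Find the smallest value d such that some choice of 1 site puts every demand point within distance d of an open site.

19

Open {D4}.
  Farthest demand point is Z1 at distance 19 (to D4); all others are ≤ 19.
With {D3} the worst case is 29.
With {D6} the worst case is 29.
No size-1 selection achieves below 19.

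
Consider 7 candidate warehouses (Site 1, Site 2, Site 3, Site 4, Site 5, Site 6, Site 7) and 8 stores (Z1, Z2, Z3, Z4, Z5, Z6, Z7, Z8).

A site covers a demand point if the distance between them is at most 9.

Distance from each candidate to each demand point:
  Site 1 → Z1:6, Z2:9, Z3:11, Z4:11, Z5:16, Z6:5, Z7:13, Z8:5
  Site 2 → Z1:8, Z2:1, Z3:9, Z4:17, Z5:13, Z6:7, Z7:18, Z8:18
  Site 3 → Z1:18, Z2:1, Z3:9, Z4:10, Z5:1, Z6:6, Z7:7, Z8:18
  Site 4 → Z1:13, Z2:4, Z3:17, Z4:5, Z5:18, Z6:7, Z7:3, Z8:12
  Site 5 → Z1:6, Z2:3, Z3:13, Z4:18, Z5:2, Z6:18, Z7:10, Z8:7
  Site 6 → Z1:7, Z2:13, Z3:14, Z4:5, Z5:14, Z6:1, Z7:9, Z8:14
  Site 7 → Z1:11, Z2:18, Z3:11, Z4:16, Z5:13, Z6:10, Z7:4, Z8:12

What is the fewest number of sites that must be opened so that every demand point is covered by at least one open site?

Coverage sets (demand points within 9 of each site):
  Site 1: {Z1, Z2, Z6, Z8}
  Site 2: {Z1, Z2, Z3, Z6}
  Site 3: {Z2, Z3, Z5, Z6, Z7}
  Site 4: {Z2, Z4, Z6, Z7}
  Site 5: {Z1, Z2, Z5, Z8}
  Site 6: {Z1, Z4, Z6, Z7}
  Site 7: {Z7}
No 2 sites suffice: every size-2 union leaves at least one demand point uncovered.
But {Site 1, Site 3, Site 4} covers everything, so the minimum is 3.

3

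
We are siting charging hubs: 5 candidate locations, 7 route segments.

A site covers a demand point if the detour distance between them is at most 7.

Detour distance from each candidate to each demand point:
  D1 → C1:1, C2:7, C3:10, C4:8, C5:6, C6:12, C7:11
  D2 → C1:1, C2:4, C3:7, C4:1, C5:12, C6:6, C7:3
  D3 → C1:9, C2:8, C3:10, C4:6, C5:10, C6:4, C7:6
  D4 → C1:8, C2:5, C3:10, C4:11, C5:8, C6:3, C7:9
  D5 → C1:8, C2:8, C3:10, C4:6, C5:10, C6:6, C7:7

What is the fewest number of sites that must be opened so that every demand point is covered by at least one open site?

Coverage sets (demand points within 7 of each site):
  D1: {C1, C2, C5}
  D2: {C1, C2, C3, C4, C6, C7}
  D3: {C4, C6, C7}
  D4: {C2, C6}
  D5: {C4, C6, C7}
No single site covers all 7 demand points.
But {D1, D2} covers everything, so the minimum is 2.

2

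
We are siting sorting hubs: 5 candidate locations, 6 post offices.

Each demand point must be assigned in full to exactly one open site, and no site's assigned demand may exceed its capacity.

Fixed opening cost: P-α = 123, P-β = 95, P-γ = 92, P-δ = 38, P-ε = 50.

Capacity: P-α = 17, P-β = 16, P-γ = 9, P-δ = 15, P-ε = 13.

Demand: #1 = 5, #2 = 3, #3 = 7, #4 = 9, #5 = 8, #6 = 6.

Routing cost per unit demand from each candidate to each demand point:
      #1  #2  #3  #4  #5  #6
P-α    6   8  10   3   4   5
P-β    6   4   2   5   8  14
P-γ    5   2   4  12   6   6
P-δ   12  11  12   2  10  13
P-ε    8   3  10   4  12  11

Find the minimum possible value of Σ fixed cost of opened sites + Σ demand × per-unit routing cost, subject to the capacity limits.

Open {P-α, P-β, P-δ}; cheapest assignment that respects the capacities:
  P-α (cap 17, load 14): #5, #6 — cost 8×4 + 6×5 = 62
  P-β (cap 16, load 15): #1, #2, #3 — cost 5×6 + 3×4 + 7×2 = 56
  P-δ (cap 15, load 9): #4 — cost 9×2 = 18
  Shipping 136, fixed 256 → total 392.
  Any other capacity-feasible assignment to {P-α, P-β, P-δ} ships for at least 136.
Compare {P-β, P-δ, P-ε}: its best feasible assignment gives total 406.
Compare {P-α, P-β, P-ε}: its best feasible assignment gives total 419.
Every other set of open sites that can feasibly serve all demand totals ≥ 406 even under its best assignment. Minimum: 392.

392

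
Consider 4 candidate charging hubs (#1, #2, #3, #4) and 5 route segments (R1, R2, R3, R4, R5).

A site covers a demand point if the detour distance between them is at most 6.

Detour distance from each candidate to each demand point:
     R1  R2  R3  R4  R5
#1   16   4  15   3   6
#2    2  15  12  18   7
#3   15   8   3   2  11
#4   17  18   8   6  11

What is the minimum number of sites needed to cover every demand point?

Coverage sets (demand points within 6 of each site):
  #1: {R2, R4, R5}
  #2: {R1}
  #3: {R3, R4}
  #4: {R4}
No 2 sites suffice: every size-2 union leaves at least one demand point uncovered.
But {#1, #2, #3} covers everything, so the minimum is 3.

3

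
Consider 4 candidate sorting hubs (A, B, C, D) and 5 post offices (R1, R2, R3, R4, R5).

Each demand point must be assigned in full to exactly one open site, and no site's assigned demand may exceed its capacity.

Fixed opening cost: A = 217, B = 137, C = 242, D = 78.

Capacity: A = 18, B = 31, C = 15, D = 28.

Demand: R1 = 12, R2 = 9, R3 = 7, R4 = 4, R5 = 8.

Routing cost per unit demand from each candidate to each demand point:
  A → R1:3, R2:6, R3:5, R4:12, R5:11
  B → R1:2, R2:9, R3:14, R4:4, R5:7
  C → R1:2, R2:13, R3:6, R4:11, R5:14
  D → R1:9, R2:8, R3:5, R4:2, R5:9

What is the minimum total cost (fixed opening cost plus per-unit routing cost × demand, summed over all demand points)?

Open {B, D}; cheapest assignment that respects the capacities:
  B (cap 31, load 20): R1, R5 — cost 12×2 + 8×7 = 80
  D (cap 28, load 20): R2, R3, R4 — cost 9×8 + 7×5 + 4×2 = 115
  Shipping 195, fixed 215 → total 410.
  Any other capacity-feasible assignment to {B, D} ships for at least 195.
Compare {A, D}: its best feasible assignment gives total 518.
Compare {C, D}: its best feasible assignment gives total 531.
Every other set of open sites that can feasibly serve all demand totals ≥ 518 even under its best assignment. Minimum: 410.

410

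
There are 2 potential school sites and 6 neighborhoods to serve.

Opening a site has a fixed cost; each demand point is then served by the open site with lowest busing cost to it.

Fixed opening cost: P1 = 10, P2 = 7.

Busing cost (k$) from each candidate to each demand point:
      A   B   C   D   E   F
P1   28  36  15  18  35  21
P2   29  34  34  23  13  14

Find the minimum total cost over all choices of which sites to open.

139

Open {P1, P2}: assign each demand point to its cheapest open site.
  A→P1 28, B→P2 34, C→P1 15, D→P1 18, E→P2 13, F→P2 14
  busing cost 122, fixed 17 → total 139.
Compare {P2}: busing cost 147 + fixed 7 = 154.
Compare {P1}: busing cost 153 + fixed 10 = 163.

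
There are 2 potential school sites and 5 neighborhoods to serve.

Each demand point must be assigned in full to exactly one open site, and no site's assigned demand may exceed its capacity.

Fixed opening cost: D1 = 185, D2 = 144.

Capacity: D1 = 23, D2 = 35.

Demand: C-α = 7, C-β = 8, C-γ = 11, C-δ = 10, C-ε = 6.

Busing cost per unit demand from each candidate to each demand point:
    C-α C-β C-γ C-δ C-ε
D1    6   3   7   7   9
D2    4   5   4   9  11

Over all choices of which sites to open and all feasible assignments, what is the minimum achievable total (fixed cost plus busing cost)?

Open {D1, D2}; cheapest assignment that respects the capacities:
  D1 (cap 23, load 18): C-β, C-δ — cost 8×3 + 10×7 = 94
  D2 (cap 35, load 24): C-α, C-γ, C-ε — cost 7×4 + 11×4 + 6×11 = 138
  Shipping 232, fixed 329 → total 561.
  Any other capacity-feasible assignment to {D1, D2} ships for at least 232.
Total demand is 42 and no other set of sites has combined capacity ≥ 42, so {D1, D2} is the only feasible choice of open sites. Minimum: 561.

561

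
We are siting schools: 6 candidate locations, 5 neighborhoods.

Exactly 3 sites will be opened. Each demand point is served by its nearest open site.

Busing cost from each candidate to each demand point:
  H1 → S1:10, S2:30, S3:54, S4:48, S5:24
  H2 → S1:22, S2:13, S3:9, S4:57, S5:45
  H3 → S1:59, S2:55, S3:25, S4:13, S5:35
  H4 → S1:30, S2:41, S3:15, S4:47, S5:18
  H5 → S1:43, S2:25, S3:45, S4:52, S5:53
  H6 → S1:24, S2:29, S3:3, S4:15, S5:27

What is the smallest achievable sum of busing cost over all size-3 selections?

65

Open {H1, H2, H6}.
  S1→H1 10, S2→H2 13, S3→H6 3, S4→H6 15, S5→H1 24  ⇒ total 65.
Compare {H1, H2, H3}: total 69.
Compare {H2, H4, H6}: total 71.
No size-3 selection does better; minimum is 65.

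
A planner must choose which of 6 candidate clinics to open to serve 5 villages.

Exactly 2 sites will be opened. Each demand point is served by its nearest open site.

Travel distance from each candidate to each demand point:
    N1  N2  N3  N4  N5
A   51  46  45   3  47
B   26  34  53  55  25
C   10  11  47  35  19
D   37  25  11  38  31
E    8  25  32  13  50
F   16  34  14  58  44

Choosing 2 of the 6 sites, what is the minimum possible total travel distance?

83

Open {C, E}.
  N1→E 8, N2→C 11, N3→E 32, N4→E 13, N5→C 19  ⇒ total 83.
Compare {C, D}: total 86.
Compare {A, C}: total 88.
No size-2 selection does better; minimum is 83.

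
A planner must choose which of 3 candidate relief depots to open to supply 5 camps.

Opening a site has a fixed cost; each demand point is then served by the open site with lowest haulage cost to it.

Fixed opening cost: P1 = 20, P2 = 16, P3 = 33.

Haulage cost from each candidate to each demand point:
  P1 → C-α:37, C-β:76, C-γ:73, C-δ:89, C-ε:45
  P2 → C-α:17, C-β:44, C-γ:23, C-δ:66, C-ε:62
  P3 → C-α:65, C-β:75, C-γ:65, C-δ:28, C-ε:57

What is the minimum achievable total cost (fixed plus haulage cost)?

Open {P2, P3}: assign each demand point to its cheapest open site.
  C-α→P2 17, C-β→P2 44, C-γ→P2 23, C-δ→P3 28, C-ε→P3 57
  haulage cost 169, fixed 49 → total 218.
Compare {P1, P2, P3}: haulage cost 157 + fixed 69 = 226.
Compare {P2}: haulage cost 212 + fixed 16 = 228.
Compare {P1, P2}: haulage cost 195 + fixed 36 = 231.
All other subsets cost ≥ 226. Minimum total cost: 218.

218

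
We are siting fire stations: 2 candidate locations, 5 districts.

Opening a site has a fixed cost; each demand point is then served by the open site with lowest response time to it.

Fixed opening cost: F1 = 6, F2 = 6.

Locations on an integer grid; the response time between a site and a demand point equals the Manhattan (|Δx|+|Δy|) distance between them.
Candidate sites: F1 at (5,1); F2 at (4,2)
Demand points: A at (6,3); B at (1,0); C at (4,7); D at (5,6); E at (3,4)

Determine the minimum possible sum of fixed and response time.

27

Open {F2}: assign each demand point to its cheapest open site.
  A→F2 3, B→F2 5, C→F2 5, D→F2 5, E→F2 3
  response time 21, fixed 6 → total 27.
Compare {F1}: response time 25 + fixed 6 = 31.
Compare {F1, F2}: response time 21 + fixed 12 = 33.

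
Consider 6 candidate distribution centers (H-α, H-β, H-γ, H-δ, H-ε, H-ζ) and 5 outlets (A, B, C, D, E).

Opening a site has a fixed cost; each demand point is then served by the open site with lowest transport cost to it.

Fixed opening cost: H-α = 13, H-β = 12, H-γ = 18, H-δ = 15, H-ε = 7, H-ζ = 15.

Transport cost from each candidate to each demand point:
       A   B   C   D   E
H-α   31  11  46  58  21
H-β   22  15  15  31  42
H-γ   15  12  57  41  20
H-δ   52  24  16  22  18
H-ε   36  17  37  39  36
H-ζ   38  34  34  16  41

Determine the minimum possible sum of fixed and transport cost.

Open {H-γ, H-δ}: assign each demand point to its cheapest open site.
  A→H-γ 15, B→H-γ 12, C→H-δ 16, D→H-δ 22, E→H-δ 18
  transport cost 83, fixed 33 → total 116.
Compare {H-β, H-δ}: transport cost 92 + fixed 27 = 119.
Compare {H-β, H-γ}: transport cost 93 + fixed 30 = 123.
Compare {H-β, H-γ, H-ζ}: transport cost 78 + fixed 45 = 123.
All other subsets cost ≥ 119. Minimum total cost: 116.

116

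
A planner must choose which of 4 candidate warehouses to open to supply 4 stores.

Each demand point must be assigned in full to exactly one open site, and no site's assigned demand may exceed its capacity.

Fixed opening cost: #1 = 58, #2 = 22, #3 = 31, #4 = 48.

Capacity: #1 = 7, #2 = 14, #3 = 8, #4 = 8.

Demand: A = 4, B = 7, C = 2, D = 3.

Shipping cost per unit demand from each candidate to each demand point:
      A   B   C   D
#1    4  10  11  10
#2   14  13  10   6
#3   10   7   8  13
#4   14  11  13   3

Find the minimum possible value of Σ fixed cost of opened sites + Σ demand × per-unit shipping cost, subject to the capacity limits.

Open {#2, #3}; cheapest assignment that respects the capacities:
  #2 (cap 14, load 9): A, C, D — cost 4×14 + 2×10 + 3×6 = 94
  #3 (cap 8, load 7): B — cost 7×7 = 49
  Shipping 143, fixed 53 → total 196.
  Any other capacity-feasible assignment to {#2, #3} ships for at least 143.
Compare {#1, #2, #3}: its best feasible assignment gives total 214.
Compare {#1, #2}: its best feasible assignment gives total 225.
Every other set of open sites that can feasibly serve all demand totals ≥ 214 even under its best assignment. Minimum: 196.

196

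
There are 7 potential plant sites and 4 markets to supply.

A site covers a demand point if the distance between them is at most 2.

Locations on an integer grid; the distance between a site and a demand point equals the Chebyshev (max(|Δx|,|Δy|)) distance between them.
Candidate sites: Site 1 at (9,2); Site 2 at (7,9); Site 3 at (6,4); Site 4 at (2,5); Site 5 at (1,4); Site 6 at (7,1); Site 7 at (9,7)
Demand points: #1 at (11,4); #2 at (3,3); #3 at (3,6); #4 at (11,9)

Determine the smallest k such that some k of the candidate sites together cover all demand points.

Coverage sets (demand points within 2 of each site):
  Site 1: {#1}
  Site 2: {}
  Site 3: {}
  Site 4: {#2, #3}
  Site 5: {#2, #3}
  Site 6: {}
  Site 7: {#4}
No 2 sites suffice: every size-2 union leaves at least one demand point uncovered.
But {Site 1, Site 4, Site 7} covers everything, so the minimum is 3.

3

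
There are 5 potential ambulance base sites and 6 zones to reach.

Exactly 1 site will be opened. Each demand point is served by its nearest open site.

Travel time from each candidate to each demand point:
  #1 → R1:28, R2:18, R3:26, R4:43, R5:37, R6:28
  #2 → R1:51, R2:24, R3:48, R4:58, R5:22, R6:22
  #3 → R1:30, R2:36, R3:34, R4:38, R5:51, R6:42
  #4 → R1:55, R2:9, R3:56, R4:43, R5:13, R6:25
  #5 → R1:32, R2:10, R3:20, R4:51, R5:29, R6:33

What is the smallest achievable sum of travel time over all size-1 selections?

175

Open {#5}.
  R1→#5 32, R2→#5 10, R3→#5 20, R4→#5 51, R5→#5 29, R6→#5 33  ⇒ total 175.
Compare {#1}: total 180.
Compare {#4}: total 201.
No size-1 selection does better; minimum is 175.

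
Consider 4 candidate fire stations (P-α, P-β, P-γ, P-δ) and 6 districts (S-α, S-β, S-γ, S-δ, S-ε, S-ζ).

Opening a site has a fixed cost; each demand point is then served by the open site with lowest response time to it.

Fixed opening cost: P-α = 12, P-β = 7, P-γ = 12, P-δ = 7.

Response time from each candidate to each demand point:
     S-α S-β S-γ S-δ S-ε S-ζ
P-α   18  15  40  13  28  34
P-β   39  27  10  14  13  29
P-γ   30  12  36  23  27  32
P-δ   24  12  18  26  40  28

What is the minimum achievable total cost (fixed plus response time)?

Open {P-β, P-δ}: assign each demand point to its cheapest open site.
  S-α→P-δ 24, S-β→P-δ 12, S-γ→P-β 10, S-δ→P-β 14, S-ε→P-β 13, S-ζ→P-δ 28
  response time 101, fixed 14 → total 115.
Compare {P-α, P-β}: response time 98 + fixed 19 = 117.
Compare {P-α, P-β, P-δ}: response time 94 + fixed 26 = 120.
Compare {P-α, P-β, P-γ}: response time 95 + fixed 31 = 126.
All other subsets cost ≥ 117. Minimum total cost: 115.

115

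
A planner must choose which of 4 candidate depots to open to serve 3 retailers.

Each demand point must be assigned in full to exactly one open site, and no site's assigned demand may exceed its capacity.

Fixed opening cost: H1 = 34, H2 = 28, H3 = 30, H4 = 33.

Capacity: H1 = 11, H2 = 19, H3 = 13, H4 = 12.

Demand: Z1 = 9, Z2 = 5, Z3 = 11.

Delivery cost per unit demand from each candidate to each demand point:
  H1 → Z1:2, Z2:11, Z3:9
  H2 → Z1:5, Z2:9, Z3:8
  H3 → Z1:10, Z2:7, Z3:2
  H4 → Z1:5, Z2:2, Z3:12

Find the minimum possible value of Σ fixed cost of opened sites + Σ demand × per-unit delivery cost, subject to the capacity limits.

147

Open {H1, H3, H4}; cheapest assignment that respects the capacities:
  H1 (cap 11, load 9): Z1 — cost 9×2 = 18
  H3 (cap 13, load 11): Z3 — cost 11×2 = 22
  H4 (cap 12, load 5): Z2 — cost 5×2 = 10
  Shipping 50, fixed 97 → total 147.
  Any other capacity-feasible assignment to {H1, H3, H4} ships for at least 50.
Compare {H2, H3, H4}: its best feasible assignment gives total 168.
Compare {H2, H3}: its best feasible assignment gives total 170.
Every other set of open sites that can feasibly serve all demand totals ≥ 168 even under its best assignment. Minimum: 147.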